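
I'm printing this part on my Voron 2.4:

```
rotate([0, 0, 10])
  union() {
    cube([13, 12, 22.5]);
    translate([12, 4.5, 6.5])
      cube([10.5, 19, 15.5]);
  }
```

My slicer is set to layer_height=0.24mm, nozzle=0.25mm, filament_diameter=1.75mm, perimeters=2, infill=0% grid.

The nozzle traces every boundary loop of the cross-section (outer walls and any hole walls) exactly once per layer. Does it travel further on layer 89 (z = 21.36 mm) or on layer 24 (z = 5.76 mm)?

Layer 89 (z = 21.36): the cube (footprint 13×12) is included at this height (perimeter 50.00 mm); the cube at (12, 4.5) (footprint 10.5×19) is included at this height (perimeter 59.00 mm); Merging all regions: the regions partially overlap (shared area 7.50 mm²), so the edge portions inside another operand are dropped and the merged outline is re-measured after clipping — boundary = 92.00 mm; (whole slice rotated 10° about Z — lengths, areas and connectivity unchanged). So its perimeter = 92.00 mm. Layer 24 (z = 5.76): the cube is present — its section is the full 13×12 rectangle (perimeter 50.00 mm); the cube at (12, 4.5) is not intersected at this z (z outside [6.5, 22]); Taking the union: only the 13×12 cube is present, so the union is just that shape — boundary = 50.00 mm; (rotated 10° about Z; rotation is an isometry so areas/perimeters/island counts are preserved). So its perimeter = 50.00 mm. Layer 89 is larger (92.00 vs 50.00 mm).

layer 89 (z = 21.36 mm)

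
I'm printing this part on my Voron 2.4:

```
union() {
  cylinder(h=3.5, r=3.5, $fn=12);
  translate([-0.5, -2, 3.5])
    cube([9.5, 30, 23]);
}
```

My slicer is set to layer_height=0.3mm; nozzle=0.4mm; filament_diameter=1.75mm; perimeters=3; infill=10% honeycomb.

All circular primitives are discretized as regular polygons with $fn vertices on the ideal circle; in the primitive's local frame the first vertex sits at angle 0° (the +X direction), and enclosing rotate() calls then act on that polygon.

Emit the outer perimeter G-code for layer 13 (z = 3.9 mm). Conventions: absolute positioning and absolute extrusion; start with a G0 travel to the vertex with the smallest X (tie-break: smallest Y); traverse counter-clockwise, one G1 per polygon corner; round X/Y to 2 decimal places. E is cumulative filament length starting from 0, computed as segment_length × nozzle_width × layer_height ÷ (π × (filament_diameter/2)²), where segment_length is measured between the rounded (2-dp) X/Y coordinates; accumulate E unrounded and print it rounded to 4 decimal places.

At z = 3.9 mm: the cylinder is absent (z outside [0, 3.5]); the cube at (-0.5, -2) is present — its section is the full 9.5×30 rectangle; Merging all regions: only the 9.5×30 cube at (-0.5, -2) is present, so the union is just that shape — 1 connected region. The outline is a single polygon with 4 vertices. Extrusion per mm of travel: 0.4 × 0.3 / (π × 0.875²) = 0.049890. Accumulating E over each segment gives final E = 3.9413.

G0 X-0.50 Y-2.00 Z3.90
G1 X9.00 Y-2.00 E0.4740
G1 X9.00 Y28.00 E1.9707
G1 X-0.50 Y28.00 E2.4446
G1 X-0.50 Y-2.00 E3.9413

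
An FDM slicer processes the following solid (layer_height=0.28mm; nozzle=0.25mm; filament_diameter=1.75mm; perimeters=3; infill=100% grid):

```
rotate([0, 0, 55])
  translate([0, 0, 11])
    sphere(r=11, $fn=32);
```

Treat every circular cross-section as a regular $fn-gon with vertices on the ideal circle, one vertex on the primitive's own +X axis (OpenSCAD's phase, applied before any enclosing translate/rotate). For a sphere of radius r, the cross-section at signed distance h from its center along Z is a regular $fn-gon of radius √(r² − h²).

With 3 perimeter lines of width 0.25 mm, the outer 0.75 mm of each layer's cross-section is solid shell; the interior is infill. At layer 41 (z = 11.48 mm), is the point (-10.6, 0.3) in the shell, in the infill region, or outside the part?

At z = 11.48 mm: the r=11 sphere slices to a regular 32-gon of circumradius 10.990 (√(r²−h²) with h=0.48 from center); (whole slice rotated 55° about Z — lengths, areas and connectivity unchanged). Overall, the cross-section is a single solid region. Undo the 55° rotation: the query point maps to (-5.834, 8.855) in the un-rotated model frame. The nearest boundary edge runs (-4.21, 10.15)→(-6.11, 9.14); distance from the point to it = 0.38 mm. The point is inside the cross-section, 0.38 mm from the nearest boundary — within the 0.75 mm shell band (3 × 0.25).

shell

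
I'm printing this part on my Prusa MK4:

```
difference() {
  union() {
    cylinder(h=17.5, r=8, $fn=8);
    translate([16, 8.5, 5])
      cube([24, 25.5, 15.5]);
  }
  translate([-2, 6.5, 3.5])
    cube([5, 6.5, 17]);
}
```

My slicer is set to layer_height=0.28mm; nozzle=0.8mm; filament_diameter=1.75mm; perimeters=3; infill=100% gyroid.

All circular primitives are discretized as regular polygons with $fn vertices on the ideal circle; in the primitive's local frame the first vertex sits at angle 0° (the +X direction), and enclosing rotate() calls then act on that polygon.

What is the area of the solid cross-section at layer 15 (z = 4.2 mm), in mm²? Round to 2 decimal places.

176.21 mm²

At z = 4.2 mm: the r=8 cylinder contributes a regular 8-gon of circumradius 8 (area = (8/2)·8.000²·sin(360°/8) = 181.02 mm²); the cube at (16, 8.5) is absent (z outside [5, 20.5]); Merging all regions: only the r=8 cylinder is present, so the union is just that shape — area = 181.02 mm²; the cube at (-2, 6.5) is present — its section is the full 5×6.5 rectangle (area 32.50 mm²); Taking the first minus the rest: starting from the result so far (181.02 mm²), the 5×6.5 cube at (-2, 6.5) partially overlaps it — only the 4.81 mm² overlap (of its 32.50 mm²) is removed, clipping the outline — area = 176.21 mm². Overall, the cross-section is a single solid region. Net area = 176.21 mm².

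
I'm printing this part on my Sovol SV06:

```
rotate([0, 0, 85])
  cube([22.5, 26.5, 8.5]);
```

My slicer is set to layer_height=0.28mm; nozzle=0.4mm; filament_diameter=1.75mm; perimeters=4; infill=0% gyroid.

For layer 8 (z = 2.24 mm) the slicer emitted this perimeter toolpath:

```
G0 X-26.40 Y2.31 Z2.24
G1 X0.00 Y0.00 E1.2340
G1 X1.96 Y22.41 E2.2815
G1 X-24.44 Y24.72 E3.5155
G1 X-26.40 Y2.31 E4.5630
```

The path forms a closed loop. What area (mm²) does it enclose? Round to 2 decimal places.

596.15 mm²

Apply the shoelace formula to the sequence of (X, Y) vertices; enclosed area = 596.15 mm².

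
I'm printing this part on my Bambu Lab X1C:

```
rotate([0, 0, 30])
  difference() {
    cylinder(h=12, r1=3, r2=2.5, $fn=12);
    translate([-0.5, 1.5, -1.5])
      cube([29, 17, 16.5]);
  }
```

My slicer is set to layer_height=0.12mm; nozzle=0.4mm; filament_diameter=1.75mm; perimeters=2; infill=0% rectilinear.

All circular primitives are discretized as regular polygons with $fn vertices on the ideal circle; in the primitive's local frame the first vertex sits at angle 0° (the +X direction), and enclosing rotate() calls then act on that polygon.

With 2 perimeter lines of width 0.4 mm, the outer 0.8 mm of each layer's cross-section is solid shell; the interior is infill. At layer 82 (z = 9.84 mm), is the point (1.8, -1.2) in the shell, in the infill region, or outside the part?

At z = 9.84 mm: the cone (r1=3→r2=2.5) has section circumradius 2.590 here — a regular 12-gon; the 29×17 cube at (-0.5, 1.5) contributes its full rectangle; Taking the first minus the rest: starting from the cone, the 29×17 cube at (-0.5, 1.5) partially overlaps it — only the 1.97 mm² overlap (of its 493.00 mm²) is removed, clipping the outline — 1 connected region; (rotated 30° about Z; rotation is an isometry so areas/perimeters/island counts are preserved). Overall, the cross-section is a single solid region. Undo the 30° rotation: the query point maps to (0.959, -1.939) in the un-rotated model frame. The nearest boundary edge runs (1.30, -2.24)→(-0.00, -2.59); distance from the point to it = 0.38 mm. The point is inside the cross-section, 0.38 mm from the nearest boundary — within the 0.8 mm shell band (2 × 0.4).

shell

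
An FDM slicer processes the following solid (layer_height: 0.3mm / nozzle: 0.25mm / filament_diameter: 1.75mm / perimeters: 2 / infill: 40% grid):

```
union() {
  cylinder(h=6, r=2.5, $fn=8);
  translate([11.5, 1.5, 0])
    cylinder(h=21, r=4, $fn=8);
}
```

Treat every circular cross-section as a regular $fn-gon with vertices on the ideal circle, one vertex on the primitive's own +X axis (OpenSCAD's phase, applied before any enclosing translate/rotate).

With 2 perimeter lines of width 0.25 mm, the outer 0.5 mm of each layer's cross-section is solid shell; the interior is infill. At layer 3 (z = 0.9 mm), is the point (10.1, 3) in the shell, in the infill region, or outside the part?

At z = 0.9 mm: the r=2.5 cylinder contributes a regular 8-gon of circumradius 2.5; the r=4 cylinder at (11.5, 1.5) contributes a regular 8-gon of circumradius 4; Merging all regions: the 2 present regions are separate (no shared area or edge), so areas and boundary lengths simply add and each stays a separate island — 2 connected regions. Overall, the cross-section has 2 separate islands. The nearest boundary edge runs (8.67, 4.33)→(11.50, 5.50); distance from the point to it = 1.77 mm. (Shell/infill is judged within the island containing the point — the largest one.) The point is inside the cross-section and 1.77 mm from the nearest boundary — more than the 0.5 mm shell width (2 × 0.25), so it's in the infill interior.

infill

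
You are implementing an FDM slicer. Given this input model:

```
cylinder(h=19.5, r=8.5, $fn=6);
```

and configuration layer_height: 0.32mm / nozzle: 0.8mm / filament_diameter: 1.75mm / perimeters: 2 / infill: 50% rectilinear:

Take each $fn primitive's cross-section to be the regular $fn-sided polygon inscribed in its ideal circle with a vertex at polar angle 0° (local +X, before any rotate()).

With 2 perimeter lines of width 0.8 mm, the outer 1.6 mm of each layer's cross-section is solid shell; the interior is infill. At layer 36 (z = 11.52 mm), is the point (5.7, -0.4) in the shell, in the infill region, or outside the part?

At z = 11.52 mm: the r=8.5 cylinder contributes a regular 6-gon of circumradius 8.5. Overall, the cross-section is a single solid region. The nearest boundary edge runs (4.25, -7.36)→(8.50, 0.00); distance from the point to it = 2.22 mm. The point is inside the cross-section and 2.22 mm from the nearest boundary — more than the 1.6 mm shell width (2 × 0.8), so it's in the infill interior.

infill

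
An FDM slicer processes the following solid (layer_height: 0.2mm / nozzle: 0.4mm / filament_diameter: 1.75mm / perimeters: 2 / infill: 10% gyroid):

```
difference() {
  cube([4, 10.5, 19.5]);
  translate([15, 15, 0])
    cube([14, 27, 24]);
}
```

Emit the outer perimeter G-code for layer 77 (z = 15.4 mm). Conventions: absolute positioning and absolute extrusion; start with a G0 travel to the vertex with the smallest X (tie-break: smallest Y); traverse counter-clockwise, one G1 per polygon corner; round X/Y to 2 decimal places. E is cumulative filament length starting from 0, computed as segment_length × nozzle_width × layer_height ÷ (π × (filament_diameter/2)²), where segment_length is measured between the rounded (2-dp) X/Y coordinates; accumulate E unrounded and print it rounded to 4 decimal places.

At z = 15.4 mm: the cube (footprint 4×10.5) is included at this height; the 14×27 cube at (15, 15) contributes its full rectangle; Taking the first minus the rest: starting from the 4×10.5 cube, the 14×27 cube at (15, 15) misses the remaining region (no effect) — 1 connected region. The outline is a single polygon with 4 vertices. Extrusion per mm of travel: 0.4 × 0.2 / (π × 0.875²) = 0.033260. Accumulating E over each segment gives final E = 0.9645.

G0 X0.00 Y0.00 Z15.40
G1 X4.00 Y0.00 E0.1330
G1 X4.00 Y10.50 E0.4823
G1 X0.00 Y10.50 E0.6153
G1 X0.00 Y0.00 E0.9645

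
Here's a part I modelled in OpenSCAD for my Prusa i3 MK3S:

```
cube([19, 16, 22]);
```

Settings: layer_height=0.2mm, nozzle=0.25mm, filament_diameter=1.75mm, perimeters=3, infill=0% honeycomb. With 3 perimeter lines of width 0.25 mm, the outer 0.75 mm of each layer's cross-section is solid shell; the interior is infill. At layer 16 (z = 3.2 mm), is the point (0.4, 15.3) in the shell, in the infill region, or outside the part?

shell

At z = 3.2 mm: the 19×16 cube contributes its full rectangle. Overall, the cross-section is a single solid region. The nearest boundary edge runs (0.00, 16.00)→(0.00, 0.00); distance from the point to it = 0.40 mm. The point is inside the cross-section, 0.40 mm from the nearest boundary — within the 0.75 mm shell band (3 × 0.25).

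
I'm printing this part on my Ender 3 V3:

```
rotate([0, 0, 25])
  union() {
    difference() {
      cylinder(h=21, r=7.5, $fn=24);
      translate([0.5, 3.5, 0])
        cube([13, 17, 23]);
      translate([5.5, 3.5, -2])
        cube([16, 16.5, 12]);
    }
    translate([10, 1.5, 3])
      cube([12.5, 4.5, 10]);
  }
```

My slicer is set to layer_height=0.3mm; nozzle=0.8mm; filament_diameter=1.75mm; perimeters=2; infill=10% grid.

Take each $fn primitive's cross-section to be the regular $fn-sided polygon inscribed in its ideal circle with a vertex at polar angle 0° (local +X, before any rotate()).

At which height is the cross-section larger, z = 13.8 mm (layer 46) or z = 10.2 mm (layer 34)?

Layer 46 (z = 13.8): the r=7.5 cylinder contributes a regular 24-gon of circumradius 7.5 (area = (24/2)·7.500²·sin(360°/24) = 174.70 mm²); the cube at (0.5, 3.5) (footprint 13×17) is included at this height (area 221.00 mm²); the cube at (5.5, 3.5) is absent (z outside [-2, 10]); Subtracting the remaining from the first: starting from the r=7.5 cylinder (174.70 mm²), the 13×17 cube at (0.5, 3.5) partially overlaps it — only the 16.59 mm² overlap (of its 221.00 mm²) is removed, clipping the outline — area = 158.11 mm²; the cube at (10, 1.5) is absent (z outside [3, 13]); Combining (union): only the result so far is present, so the union is just that shape — area = 158.11 mm²; (whole slice rotated 25° about Z — lengths, areas and connectivity unchanged). So its area = 158.11 mm². Layer 34 (z = 10.2): the r=7.5 cylinder gives a regular 24-gon of circumradius 7.5 (constant along its height) (area = (24/2)·7.500²·sin(360°/24) = 174.70 mm²); the cube at (0.5, 3.5) (footprint 13×17) is included at this height (area 221.00 mm²); the cube at (5.5, 3.5) does not reach this height (z outside [-2, 10]); Taking the first minus the rest: starting from the r=7.5 cylinder (174.70 mm²), the 13×17 cube at (0.5, 3.5) partially overlaps it — only the 16.59 mm² overlap (of its 221.00 mm²) is removed, clipping the outline — area = 158.11 mm²; the cube at (10, 1.5) (footprint 12.5×4.5) is included at this height (area 56.25 mm²); Combining (union): the 2 present regions are separate (no shared area or edge), so areas and boundary lengths simply add and each stays a separate island — area = 214.36 mm²; (rotated 25° about Z; rotation is an isometry so areas/perimeters/island counts are preserved). So its area = 214.36 mm². Layer 34 is larger (214.36 vs 158.11 mm²).

layer 34 (z = 10.2 mm)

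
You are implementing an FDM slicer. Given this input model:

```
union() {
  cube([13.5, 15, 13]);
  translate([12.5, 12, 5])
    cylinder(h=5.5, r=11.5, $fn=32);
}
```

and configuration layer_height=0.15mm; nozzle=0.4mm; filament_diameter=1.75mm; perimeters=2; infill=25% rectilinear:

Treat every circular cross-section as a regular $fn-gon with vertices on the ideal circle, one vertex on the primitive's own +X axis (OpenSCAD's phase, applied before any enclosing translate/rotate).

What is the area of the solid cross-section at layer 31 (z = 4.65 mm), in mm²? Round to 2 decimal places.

At z = 4.65 mm: the cube (footprint 13.5×15) is included at this height (area 202.50 mm²); the cylinder at (12.5, 12) does not reach this height (z outside [5, 10.5]); Combining (union): only the 13.5×15 cube is present, so the union is just that shape — area = 202.50 mm². Overall, the cross-section is a single solid region. Net area = 202.50 mm².

202.50 mm²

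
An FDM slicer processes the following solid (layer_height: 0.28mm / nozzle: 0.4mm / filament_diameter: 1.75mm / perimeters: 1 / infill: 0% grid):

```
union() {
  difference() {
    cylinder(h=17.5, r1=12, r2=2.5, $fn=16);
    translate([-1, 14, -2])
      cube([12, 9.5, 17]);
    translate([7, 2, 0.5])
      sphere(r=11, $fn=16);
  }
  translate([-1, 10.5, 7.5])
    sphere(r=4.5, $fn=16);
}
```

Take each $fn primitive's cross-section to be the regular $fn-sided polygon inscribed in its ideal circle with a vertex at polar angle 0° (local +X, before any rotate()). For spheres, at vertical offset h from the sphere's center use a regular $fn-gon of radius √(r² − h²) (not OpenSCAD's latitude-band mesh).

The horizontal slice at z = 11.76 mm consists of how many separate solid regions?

2

At z = 11.76 mm: the cone contributes a regular 16-gon of circumradius 5.616 (interpolated between r1=12 and r2=2.5 at t=0.672); the cube at (-1, 14) is present — its section is the full 12×9.5 rectangle; the sphere at (7, 2) does not reach this height (|z−center|=11.260 > r=11); Subtracting the remaining from the first: starting from the cone, the 12×9.5 cube at (-1, 14) misses the remaining region (no effect) — 1 connected region; the r=4.5 sphere at (-1, 10.5) slices to a regular 16-gon of circumradius 1.450 (√(r²−h²) with h=4.26 from center); Combining (union): the 2 present regions are separate (no shared area or edge), so areas and boundary lengths simply add and each stays a separate island — 2 connected regions. The result has 2 disconnected regions.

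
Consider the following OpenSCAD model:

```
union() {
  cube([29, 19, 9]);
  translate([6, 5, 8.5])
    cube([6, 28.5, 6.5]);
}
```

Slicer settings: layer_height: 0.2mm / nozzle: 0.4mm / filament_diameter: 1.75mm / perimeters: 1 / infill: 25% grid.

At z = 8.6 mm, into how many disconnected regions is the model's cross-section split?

At z = 8.6 mm: the 29×19 cube contributes its full rectangle; the cube at (6, 5) is present — its section is the full 6×28.5 rectangle; Combining (union): the regions partially overlap (shared area 84.00 mm²), so overlapping operands fuse into one piece — 1 connected region. The result has 1 disconnected region.

1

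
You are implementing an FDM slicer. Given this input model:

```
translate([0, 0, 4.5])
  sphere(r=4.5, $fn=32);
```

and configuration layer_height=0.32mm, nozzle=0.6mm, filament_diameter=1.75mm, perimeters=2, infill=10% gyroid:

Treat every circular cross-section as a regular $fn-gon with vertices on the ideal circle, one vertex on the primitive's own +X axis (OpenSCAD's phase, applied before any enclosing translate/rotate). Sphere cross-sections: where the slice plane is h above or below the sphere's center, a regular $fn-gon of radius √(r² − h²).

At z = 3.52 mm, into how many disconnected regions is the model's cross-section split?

At z = 3.52 mm: the r=4.5 sphere contributes a regular 32-gon of circumradius √(4.5²−0.98²) = 4.392. The result has 1 disconnected region.

1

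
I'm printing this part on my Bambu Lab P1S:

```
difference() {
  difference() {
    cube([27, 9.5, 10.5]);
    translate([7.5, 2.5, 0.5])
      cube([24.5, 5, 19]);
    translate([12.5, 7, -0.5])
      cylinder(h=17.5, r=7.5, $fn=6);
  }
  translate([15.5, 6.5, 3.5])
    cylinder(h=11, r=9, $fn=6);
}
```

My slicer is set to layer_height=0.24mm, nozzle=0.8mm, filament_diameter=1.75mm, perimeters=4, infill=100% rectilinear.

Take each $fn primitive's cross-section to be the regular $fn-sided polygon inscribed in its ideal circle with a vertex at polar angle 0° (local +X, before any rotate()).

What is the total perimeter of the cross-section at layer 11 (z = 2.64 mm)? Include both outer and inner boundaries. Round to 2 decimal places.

95.35 mm

At z = 2.64 mm: the cube is present — its section is the full 27×9.5 rectangle (perimeter 73.00 mm); the cube at (7.5, 2.5) is present — its section is the full 24.5×5 rectangle (perimeter 59.00 mm); the r=7.5 cylinder at (12.5, 7) gives a regular 6-gon of circumradius 7.5 (constant along its height) (perimeter = 2·6·7.500·sin(180°/6) = 45.00 mm); Taking the first minus the rest: starting from the 27×9.5 cube, the 24.5×5 cube at (7.5, 2.5) partially overlaps it — only the 97.50 mm² overlap (of its 122.50 mm²) is removed, clipping the outline; the r=7.5 cylinder at (12.5, 7) partially overlaps it — only the 50.39 mm² overlap (of its 146.14 mm²) is removed, clipping the outline — boundary = 95.35 mm; the cylinder at (15.5, 6.5) is not intersected at this z (z outside [3.5, 14.5]); After the difference (first − rest): none of the subtracted shapes is present at this height, so that combined region is unchanged — boundary = 95.35 mm. Overall, the cross-section has 2 separate islands. Total boundary length (outer) = 95.35 mm.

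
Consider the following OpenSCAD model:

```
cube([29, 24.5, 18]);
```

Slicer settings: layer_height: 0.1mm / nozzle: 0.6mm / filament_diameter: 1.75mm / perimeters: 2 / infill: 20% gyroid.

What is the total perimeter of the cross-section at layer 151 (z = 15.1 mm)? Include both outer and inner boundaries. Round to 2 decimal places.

At z = 15.1 mm: the 29×24.5 cube contributes its full rectangle (perimeter 107.00 mm). Overall, the cross-section is a single solid region. Total boundary length (outer) = 107.00 mm.

107.00 mm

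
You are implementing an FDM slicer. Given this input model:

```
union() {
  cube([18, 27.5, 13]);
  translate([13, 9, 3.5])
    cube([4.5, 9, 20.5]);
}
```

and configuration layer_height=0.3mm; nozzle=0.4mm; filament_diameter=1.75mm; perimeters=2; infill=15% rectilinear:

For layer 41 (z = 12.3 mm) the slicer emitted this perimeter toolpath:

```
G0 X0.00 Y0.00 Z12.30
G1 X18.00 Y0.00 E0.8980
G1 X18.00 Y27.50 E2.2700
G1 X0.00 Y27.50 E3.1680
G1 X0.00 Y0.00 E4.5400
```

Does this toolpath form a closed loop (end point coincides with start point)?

Start point (G0): (0.00, 0.00). End point (last G1): the path returns to the start — closed.

yes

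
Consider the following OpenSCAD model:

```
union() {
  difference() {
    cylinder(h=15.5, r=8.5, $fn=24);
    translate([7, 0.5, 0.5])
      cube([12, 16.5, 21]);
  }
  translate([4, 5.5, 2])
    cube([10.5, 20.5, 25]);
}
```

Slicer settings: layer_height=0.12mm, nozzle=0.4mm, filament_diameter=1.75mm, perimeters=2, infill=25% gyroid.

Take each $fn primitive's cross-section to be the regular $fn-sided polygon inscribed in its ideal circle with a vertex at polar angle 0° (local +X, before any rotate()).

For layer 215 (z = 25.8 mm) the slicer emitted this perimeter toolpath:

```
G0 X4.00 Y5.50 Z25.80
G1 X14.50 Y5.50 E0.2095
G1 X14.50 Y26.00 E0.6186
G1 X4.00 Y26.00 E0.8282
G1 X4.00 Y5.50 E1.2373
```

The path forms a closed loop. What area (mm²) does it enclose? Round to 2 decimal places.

215.25 mm²

Apply the shoelace formula to the sequence of (X, Y) vertices; enclosed area = 215.25 mm².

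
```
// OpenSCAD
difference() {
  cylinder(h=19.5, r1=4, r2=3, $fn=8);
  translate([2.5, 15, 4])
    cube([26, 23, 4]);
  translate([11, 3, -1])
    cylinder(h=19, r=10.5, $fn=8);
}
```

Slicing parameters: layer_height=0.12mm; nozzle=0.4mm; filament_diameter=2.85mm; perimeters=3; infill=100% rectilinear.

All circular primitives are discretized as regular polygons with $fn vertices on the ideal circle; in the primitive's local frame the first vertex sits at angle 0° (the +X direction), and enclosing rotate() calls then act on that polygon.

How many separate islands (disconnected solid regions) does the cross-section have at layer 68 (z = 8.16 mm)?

At z = 8.16 mm: the cone contributes a regular 8-gon of circumradius 3.582 (interpolated between r1=4 and r2=3 at t=0.418); the cube at (2.5, 15) is not intersected at this z (z outside [4, 8]); the cylinder at (11, 3): section is a regular 8-gon, circumradius r=10.5; Subtracting the remaining from the first: starting from the cone, the r=10.5 cylinder at (11, 3) partially overlaps it — only the 7.48 mm² overlap (of its 311.83 mm²) is removed, clipping the outline — 1 connected region. Overall, the cross-section is a single solid region. Island count = 1.

1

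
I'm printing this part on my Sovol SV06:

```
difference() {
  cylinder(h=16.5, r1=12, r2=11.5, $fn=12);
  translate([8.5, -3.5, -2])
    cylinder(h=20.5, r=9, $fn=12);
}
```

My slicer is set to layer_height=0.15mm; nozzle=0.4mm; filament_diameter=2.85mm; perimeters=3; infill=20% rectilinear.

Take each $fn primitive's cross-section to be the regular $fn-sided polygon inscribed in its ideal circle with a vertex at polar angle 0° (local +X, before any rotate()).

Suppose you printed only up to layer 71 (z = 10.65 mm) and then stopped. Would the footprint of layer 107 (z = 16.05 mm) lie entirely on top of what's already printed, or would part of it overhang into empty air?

entirely on top

Compare the two slices. At z = 10.65: the cone: at t=0.645 of its height the radius interpolates to r₁+(r₂−r₁)t = 11.677, giving a regular 12-gon of that circumradius (area = (12/2)·11.677²·sin(360°/12) = 409.08 mm²); the cylinder at (8.5, -3.5): section is a regular 12-gon, circumradius r=9 (area = (12/2)·9.000²·sin(360°/12) = 243.00 mm²); After the difference (first − rest): starting from the cone (409.08 mm²), the r=9 cylinder at (8.5, -3.5) partially overlaps it — only the 138.48 mm² overlap (of its 243.00 mm²) is removed, clipping the outline — area = 270.59 mm². At z = 16.05: the cone: at t=0.973 of its height the radius interpolates to r₁+(r₂−r₁)t = 11.514, giving a regular 12-gon of that circumradius (area = (12/2)·11.514²·sin(360°/12) = 397.69 mm²); the r=9 cylinder at (8.5, -3.5) gives a regular 12-gon of circumradius 9 (constant along its height) (area = (12/2)·9.000²·sin(360°/12) = 243.00 mm²); Taking the first minus the rest: starting from the cone (397.69 mm²), the r=9 cylinder at (8.5, -3.5) partially overlaps it — only the 135.37 mm² overlap (of its 243.00 mm²) is removed, clipping the outline — area = 262.32 mm². Checking containment: the cross-section at z = 16.05 is a subset of the cross-section at z = 10.65.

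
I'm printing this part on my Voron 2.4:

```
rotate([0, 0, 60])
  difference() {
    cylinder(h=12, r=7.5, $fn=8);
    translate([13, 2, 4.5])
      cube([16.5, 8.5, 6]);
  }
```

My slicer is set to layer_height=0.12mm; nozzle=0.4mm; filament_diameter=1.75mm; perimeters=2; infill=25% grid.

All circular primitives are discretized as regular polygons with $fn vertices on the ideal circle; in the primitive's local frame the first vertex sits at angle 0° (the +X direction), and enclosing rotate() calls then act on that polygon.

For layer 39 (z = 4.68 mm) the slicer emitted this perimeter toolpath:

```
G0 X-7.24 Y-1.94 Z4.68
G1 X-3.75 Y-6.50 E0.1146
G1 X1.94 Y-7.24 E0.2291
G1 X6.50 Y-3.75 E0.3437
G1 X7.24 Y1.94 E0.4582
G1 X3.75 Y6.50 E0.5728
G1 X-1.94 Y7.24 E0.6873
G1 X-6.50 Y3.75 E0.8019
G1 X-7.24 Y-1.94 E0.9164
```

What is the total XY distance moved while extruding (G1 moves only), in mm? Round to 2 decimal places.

45.92 mm

Sum the Euclidean lengths of each G1 segment: total = 45.92 mm.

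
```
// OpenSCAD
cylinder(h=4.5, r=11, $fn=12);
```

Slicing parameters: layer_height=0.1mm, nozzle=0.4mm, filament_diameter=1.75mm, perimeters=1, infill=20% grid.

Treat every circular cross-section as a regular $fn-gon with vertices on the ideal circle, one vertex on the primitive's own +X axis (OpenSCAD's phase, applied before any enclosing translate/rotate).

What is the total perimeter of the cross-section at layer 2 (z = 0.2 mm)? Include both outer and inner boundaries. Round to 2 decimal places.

At z = 0.2 mm: the cylinder: section is a regular 12-gon, circumradius r=11 (perimeter = 2·12·11.000·sin(180°/12) = 68.33 mm). Overall, the cross-section is a single solid region. Total boundary length (outer) = 68.33 mm.

68.33 mm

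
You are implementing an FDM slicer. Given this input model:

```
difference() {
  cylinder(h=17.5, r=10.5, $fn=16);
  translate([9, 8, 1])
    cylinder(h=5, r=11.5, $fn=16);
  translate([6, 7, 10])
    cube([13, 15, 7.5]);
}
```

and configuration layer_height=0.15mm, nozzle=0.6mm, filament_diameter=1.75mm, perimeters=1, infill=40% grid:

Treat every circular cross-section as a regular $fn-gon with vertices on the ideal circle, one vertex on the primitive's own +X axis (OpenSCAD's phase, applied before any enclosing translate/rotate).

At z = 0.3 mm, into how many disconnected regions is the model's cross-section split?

At z = 0.3 mm: the r=10.5 cylinder contributes a regular 16-gon of circumradius 10.5; the cylinder at (9, 8) does not reach this height (z outside [1, 6]); the cube at (6, 7) is absent (z outside [10, 17.5]); After the difference (first − rest): none of the subtracted shapes is present at this height, so the r=10.5 cylinder is unchanged — 1 connected region. The result has 1 disconnected region.

1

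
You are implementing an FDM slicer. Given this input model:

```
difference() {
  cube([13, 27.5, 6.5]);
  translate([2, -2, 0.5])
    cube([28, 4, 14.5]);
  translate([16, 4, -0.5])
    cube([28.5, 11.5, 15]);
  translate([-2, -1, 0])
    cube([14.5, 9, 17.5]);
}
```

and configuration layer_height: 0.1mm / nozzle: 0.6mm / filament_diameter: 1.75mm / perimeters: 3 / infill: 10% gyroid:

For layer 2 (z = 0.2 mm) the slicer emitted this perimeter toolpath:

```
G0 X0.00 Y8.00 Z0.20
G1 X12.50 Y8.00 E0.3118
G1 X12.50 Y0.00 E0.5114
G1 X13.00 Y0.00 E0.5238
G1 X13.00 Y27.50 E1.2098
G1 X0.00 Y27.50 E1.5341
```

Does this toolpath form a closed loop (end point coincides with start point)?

Start point (G0): (0.00, 8.00). End point (last G1): the path does not return to the start — open.

no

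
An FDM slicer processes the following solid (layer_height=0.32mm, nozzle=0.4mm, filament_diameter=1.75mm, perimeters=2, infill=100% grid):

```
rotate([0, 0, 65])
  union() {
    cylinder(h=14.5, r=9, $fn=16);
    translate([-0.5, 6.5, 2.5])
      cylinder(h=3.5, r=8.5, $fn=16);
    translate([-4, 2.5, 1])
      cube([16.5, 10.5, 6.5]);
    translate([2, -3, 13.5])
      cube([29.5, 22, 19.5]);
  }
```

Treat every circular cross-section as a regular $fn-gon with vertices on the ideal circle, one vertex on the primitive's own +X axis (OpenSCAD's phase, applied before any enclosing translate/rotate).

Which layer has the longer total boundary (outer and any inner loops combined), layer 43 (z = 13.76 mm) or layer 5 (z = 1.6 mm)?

layer 43 (z = 13.76 mm)

Layer 43 (z = 13.76): the cylinder: section is a regular 16-gon, circumradius r=9 (perimeter = 2·16·9.000·sin(180°/16) = 56.19 mm); the cylinder at (-0.5, 6.5) does not reach this height (z outside [2.5, 6]); the cube at (-4, 2.5) is not intersected at this z (z outside [1, 7.5]); the cube at (2, -3) (footprint 29.5×22) is included at this height (perimeter 103.00 mm); Taking the union: the regions partially overlap (shared area 64.50 mm²), so the edge portions inside another operand are dropped and the merged outline is re-measured after clipping — boundary = 126.11 mm; (whole slice rotated 65° about Z — lengths, areas and connectivity unchanged). So its perimeter = 126.11 mm. Layer 5 (z = 1.6): the r=9 cylinder gives a regular 16-gon of circumradius 9 (constant along its height) (perimeter = 2·16·9.000·sin(180°/16) = 56.19 mm); the cylinder at (-0.5, 6.5) is absent (z outside [2.5, 6]); the cube at (-4, 2.5) is present — its section is the full 16.5×10.5 rectangle (perimeter 54.00 mm); the cube at (2, -3) is not intersected at this z (z outside [13.5, 33]); Taking the union: the regions partially overlap (shared area 64.45 mm²), so the edge portions inside another operand are dropped and the merged outline is re-measured after clipping — boundary = 76.56 mm; (whole slice rotated 65° about Z — lengths, areas and connectivity unchanged). So its perimeter = 76.56 mm. Layer 43 is larger (126.11 vs 76.56 mm).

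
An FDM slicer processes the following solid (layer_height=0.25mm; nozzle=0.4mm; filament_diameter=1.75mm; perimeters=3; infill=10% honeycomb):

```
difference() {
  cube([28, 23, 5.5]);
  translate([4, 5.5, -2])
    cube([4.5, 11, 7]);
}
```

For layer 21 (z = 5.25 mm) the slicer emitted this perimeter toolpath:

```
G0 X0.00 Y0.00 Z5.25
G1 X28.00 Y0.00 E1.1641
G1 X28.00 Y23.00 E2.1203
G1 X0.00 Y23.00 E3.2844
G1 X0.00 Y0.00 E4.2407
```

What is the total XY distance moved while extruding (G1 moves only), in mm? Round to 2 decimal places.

102.00 mm

Sum the Euclidean lengths of each G1 segment: total = 102.00 mm.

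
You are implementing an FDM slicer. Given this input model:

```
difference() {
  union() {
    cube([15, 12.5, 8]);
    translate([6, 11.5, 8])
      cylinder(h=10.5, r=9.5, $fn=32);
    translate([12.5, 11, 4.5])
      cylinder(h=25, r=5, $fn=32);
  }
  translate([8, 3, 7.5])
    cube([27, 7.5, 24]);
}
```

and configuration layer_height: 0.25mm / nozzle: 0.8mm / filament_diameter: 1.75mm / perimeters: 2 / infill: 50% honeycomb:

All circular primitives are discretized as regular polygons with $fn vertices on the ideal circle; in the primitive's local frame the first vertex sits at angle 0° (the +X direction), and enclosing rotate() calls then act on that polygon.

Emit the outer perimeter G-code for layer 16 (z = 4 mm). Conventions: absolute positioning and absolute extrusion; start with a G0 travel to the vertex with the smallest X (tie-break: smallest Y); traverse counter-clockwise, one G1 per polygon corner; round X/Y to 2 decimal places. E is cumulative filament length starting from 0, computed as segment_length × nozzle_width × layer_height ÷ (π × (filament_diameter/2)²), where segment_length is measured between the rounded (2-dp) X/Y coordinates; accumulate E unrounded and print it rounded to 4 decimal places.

At z = 4 mm: the cube (footprint 15×12.5) is included at this height; the cylinder at (6, 11.5) is absent (z outside [8, 18.5]); the cylinder at (12.5, 11) is not intersected at this z (z outside [4.5, 29.5]); Merging all regions: only the 15×12.5 cube is present, so the union is just that shape — 1 connected region; the cube at (8, 3) is absent (z outside [7.5, 31.5]); After the difference (first − rest): none of the subtracted shapes is present at this height, so the result so far is unchanged — 1 connected region. The outline is a single polygon with 4 vertices. Extrusion per mm of travel: 0.8 × 0.25 / (π × 0.875²) = 0.083150. Accumulating E over each segment gives final E = 4.5733.

G0 X0.00 Y0.00 Z4.00
G1 X15.00 Y0.00 E1.2473
G1 X15.00 Y12.50 E2.2866
G1 X0.00 Y12.50 E3.5339
G1 X0.00 Y0.00 E4.5733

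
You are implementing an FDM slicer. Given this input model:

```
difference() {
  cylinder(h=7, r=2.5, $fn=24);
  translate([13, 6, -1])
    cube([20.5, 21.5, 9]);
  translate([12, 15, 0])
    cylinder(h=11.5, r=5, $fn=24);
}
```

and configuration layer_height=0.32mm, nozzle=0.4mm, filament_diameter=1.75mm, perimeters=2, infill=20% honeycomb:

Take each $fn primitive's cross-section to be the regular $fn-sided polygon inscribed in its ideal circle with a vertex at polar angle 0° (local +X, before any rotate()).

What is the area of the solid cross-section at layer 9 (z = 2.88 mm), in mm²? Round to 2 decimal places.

19.41 mm²

At z = 2.88 mm: the r=2.5 cylinder gives a regular 24-gon of circumradius 2.5 (constant along its height) (area = (24/2)·2.500²·sin(360°/24) = 19.41 mm²); the 20.5×21.5 cube at (13, 6) contributes its full rectangle (area 440.75 mm²); the r=5 cylinder at (12, 15) gives a regular 24-gon of circumradius 5 (constant along its height) (area = (24/2)·5.000²·sin(360°/24) = 77.65 mm²); Subtracting the remaining from the first: starting from the r=2.5 cylinder (19.41 mm²), the 20.5×21.5 cube at (13, 6) misses the remaining region (no effect); the r=5 cylinder at (12, 15) misses the remaining region (no effect) — area = 19.41 mm². Overall, the cross-section is a single solid region. Net area = 19.41 mm².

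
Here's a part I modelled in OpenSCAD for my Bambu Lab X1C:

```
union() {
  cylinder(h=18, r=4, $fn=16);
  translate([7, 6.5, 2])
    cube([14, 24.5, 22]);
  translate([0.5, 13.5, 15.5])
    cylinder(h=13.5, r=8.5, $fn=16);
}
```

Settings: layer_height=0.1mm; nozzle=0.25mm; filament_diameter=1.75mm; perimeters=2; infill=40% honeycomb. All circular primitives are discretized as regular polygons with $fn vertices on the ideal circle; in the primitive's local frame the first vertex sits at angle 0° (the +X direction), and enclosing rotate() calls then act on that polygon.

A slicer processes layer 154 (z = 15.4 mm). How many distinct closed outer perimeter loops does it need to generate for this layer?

2

At z = 15.4 mm: the r=4 cylinder contributes a regular 16-gon of circumradius 4; the cube at (7, 6.5) is present — its section is the full 14×24.5 rectangle; the cylinder at (0.5, 13.5) is absent (z outside [15.5, 29]); Combining (union): the 2 present regions are separate (no shared area or edge), so areas and boundary lengths simply add and each stays a separate island — 2 connected regions. The result has 2 disconnected regions.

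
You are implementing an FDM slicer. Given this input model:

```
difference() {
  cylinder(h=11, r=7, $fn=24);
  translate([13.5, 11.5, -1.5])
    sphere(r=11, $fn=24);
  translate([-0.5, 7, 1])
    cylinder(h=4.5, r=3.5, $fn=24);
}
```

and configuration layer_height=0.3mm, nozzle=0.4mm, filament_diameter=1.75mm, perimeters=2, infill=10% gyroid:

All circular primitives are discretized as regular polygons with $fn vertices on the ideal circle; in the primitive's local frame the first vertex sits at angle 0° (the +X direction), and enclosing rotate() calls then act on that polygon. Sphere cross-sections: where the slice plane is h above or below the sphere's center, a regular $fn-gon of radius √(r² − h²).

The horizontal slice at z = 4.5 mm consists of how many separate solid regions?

1

At z = 4.5 mm: the r=7 cylinder contributes a regular 24-gon of circumradius 7; the r=11 sphere at (13.5, 11.5) slices to a regular 24-gon of circumradius 9.220 (√(r²−h²) with h=6 from center); the r=3.5 cylinder at (-0.5, 7) contributes a regular 24-gon of circumradius 3.5; After the difference (first − rest): starting from the r=7 cylinder, the r=11 sphere at (13.5, 11.5) misses the remaining region (no effect); the r=3.5 cylinder at (-0.5, 7) partially overlaps it — only the 16.61 mm² overlap (of its 38.05 mm²) is removed, clipping the outline — 1 connected region. The result has 1 disconnected region.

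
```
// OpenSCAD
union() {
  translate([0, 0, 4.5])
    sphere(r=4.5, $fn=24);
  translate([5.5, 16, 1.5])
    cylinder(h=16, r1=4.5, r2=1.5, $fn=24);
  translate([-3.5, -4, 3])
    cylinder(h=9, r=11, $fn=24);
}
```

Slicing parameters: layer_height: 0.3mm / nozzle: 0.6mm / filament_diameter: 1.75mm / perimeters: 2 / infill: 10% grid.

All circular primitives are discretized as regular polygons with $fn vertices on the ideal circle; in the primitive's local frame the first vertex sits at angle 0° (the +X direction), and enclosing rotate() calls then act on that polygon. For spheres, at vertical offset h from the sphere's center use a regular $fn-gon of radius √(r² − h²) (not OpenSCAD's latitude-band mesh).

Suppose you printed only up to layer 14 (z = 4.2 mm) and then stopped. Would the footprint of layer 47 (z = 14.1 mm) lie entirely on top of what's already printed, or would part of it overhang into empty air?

Compare the two slices. At z = 4.2: the sphere: section is a regular 24-gon, circumradius = √(r²−h²) = √(4.5²−0.3²) = 4.490 (area = (24/2)·4.490²·sin(360°/24) = 62.61 mm²); the cone at (5.5, 16): at t=0.169 of its height the radius interpolates to r₁+(r₂−r₁)t = 3.994, giving a regular 24-gon of that circumradius (area = (24/2)·3.994²·sin(360°/24) = 49.54 mm²); the r=11 cylinder at (-3.5, -4) contributes a regular 24-gon of circumradius 11 (area = (24/2)·11.000²·sin(360°/24) = 375.81 mm²); Combining (union): the regions partially overlap — summed areas 487.96 mm² minus the doubly-counted overlap 62.61 mm² gives 425.34 mm² — area = 425.34 mm². At z = 14.1: the sphere does not reach this height (|z−center|=9.600 > r=4.5); the cone at (5.5, 16) contributes a regular 24-gon of circumradius 2.138 (interpolated between r1=4.5 and r2=1.5 at t=0.787) (area = (24/2)·2.138²·sin(360°/24) = 14.19 mm²); the cylinder at (-3.5, -4) is not intersected at this z (z outside [3, 12]); Combining (union): only the cone at (5.5, 16) is present, so the union is just that shape — area = 14.19 mm². Checking containment: the cross-section at z = 14.1 is a subset of the cross-section at z = 4.2.

entirely on top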